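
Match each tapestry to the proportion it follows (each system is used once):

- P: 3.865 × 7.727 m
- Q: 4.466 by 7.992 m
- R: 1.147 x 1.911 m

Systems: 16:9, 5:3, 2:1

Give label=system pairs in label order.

P=2:1, Q=16:9, R=5:3

P = 7.727/3.865 ≈ 1.999 → 2:1 (2.000)
Q = 7.992/4.466 ≈ 1.790 → 16:9 (1.778)
R = 1.911/1.147 ≈ 1.666 → 5:3 (1.667)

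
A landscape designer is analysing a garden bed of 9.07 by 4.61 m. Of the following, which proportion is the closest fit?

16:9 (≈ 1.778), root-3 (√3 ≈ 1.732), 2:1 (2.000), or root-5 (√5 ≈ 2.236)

9.07/4.61 ≈ 1.967. Nearest candidates are 2:1 (2.000, off by 0.033) and 16:9 (1.778, off by 0.189).

2:1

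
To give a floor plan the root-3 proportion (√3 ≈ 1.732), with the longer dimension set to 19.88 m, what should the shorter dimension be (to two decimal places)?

root-3 ≈ 1.73205.
Shorter side = 19.88 ÷ 1.73205 ≈ 11.4777 → 11.48 m.

11.48 m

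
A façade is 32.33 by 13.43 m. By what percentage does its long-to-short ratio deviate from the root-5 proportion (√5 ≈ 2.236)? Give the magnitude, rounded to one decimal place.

7.7%

Ratio = 32.33 / 13.43 ≈ 2.4073.
Ideal root-5 ≈ 2.2361. |2.4073 − 2.2361| / 2.2361 ≈ 7.66% → 7.7%.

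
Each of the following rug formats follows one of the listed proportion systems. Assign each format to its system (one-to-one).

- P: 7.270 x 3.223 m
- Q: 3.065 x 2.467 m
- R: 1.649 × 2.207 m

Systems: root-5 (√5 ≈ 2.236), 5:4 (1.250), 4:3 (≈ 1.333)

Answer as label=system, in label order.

Ratios: P ≈ 2.256; Q ≈ 1.242; R ≈ 1.338.
Targets: root-5 ≈ 2.236; 5:4 ≈ 1.250; 4:3 ≈ 1.333.

P=root-5, Q=5:4, R=4:3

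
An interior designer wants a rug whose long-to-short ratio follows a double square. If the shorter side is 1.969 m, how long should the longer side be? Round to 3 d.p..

2:1 = 2.00000.
Longer side = 1.969 × 2.00000 ≈ 3.93800 → 3.938 m.

3.938 m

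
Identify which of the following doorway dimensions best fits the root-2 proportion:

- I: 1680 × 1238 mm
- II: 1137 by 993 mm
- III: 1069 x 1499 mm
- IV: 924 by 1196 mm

Ratios (long/short): I ≈ 1.357; II ≈ 1.145; III ≈ 1.402; IV ≈ 1.294.
root-2 ≈ 1.414; option III is nearest (Δ 0.012).

III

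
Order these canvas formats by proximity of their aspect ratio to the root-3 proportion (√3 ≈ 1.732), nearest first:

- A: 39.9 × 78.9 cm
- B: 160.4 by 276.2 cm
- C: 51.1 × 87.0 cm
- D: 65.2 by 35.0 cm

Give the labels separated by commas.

B, C, D, A

Ratios: A = 78.9 / 39.9 ≈ 1.977; B = 276.2 / 160.4 ≈ 1.722; C = 87.0 / 51.1 ≈ 1.703; D = 65.2 / 35.0 ≈ 1.863.
|Δ from 1.732|: A 0.245; B 0.010; C 0.029; D 0.131.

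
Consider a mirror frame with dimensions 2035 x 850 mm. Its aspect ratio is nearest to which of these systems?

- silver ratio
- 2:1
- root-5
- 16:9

silver ratio

2035/850 ≈ 2.394. Nearest candidates are silver ratio (2.414, off by 0.020) and root-5 (2.236, off by 0.158).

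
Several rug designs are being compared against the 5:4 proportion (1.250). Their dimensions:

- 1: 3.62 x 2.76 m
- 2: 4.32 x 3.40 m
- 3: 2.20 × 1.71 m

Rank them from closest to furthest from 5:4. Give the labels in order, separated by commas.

2, 3, 1

Ratios: 1 = 3.62 / 2.76 ≈ 1.312; 2 = 4.32 / 3.40 ≈ 1.271; 3 = 2.20 / 1.71 ≈ 1.287.
|Δ from 1.250|: 1 0.062; 2 0.021; 3 0.037.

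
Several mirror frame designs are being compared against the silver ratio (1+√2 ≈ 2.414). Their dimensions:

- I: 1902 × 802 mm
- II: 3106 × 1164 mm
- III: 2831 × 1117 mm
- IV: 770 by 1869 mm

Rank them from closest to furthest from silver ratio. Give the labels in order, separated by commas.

Ratios: I = 1902 / 802 ≈ 2.372; II = 3106 / 1164 ≈ 2.668; III = 2831 / 1117 ≈ 2.534; IV = 1869 / 770 ≈ 2.427.
|Δ from 2.414|: I 0.042; II 0.254; III 0.120; IV 0.013.

IV, I, III, II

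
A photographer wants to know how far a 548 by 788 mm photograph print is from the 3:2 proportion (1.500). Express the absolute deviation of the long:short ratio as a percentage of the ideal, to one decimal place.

4.1%

Ratio = 788 / 548 ≈ 1.4380.
Ideal 3:2 = 1.5000. |1.4380 − 1.5000| / 1.5000 ≈ 4.13% → 4.1%.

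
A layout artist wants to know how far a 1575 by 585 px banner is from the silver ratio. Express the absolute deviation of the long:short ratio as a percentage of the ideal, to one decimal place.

Ratio = 1575 / 585 ≈ 2.6923.
Ideal silver ratio ≈ 2.4142. |2.6923 − 2.4142| / 2.4142 ≈ 11.52% → 11.5%.

11.5%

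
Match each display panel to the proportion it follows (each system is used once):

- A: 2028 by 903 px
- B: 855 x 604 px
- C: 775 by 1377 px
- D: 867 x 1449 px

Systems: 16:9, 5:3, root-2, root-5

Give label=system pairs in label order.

A = 2028/903 ≈ 2.246 → root-5 (2.236)
B = 855/604 ≈ 1.416 → root-2 (1.414)
C = 1377/775 ≈ 1.777 → 16:9 (1.778)
D = 1449/867 ≈ 1.671 → 5:3 (1.667)

A=root-5, B=root-2, C=16:9, D=5:3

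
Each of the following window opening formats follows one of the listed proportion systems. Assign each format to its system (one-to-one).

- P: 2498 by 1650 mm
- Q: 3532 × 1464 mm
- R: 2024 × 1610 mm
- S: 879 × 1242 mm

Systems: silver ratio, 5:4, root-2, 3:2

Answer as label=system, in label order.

P = 2498/1650 ≈ 1.514 → 3:2 (1.500)
Q = 3532/1464 ≈ 2.413 → silver ratio (2.414)
R = 2024/1610 ≈ 1.257 → 5:4 (1.250)
S = 1242/879 ≈ 1.413 → root-2 (1.414)

P=3:2, Q=silver ratio, R=5:4, S=root-2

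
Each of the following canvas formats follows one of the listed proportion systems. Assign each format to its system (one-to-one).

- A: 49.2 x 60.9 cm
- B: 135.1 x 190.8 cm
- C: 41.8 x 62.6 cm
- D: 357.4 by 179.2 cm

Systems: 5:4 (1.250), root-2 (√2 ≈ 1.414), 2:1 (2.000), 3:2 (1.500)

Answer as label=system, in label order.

Ratios: A ≈ 1.238; B ≈ 1.412; C ≈ 1.498; D ≈ 1.994.
Targets: 5:4 ≈ 1.250; root-2 ≈ 1.414; 2:1 ≈ 2.000; 3:2 ≈ 1.500.

A=5:4, B=root-2, C=3:2, D=2:1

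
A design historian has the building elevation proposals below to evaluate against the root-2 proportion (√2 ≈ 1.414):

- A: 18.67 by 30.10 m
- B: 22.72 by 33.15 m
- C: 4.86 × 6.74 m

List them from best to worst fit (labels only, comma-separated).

C, B, A

A: 30.10/18.67 ≈ 1.612 → |1.612 − 1.414| = 0.198
B: 33.15/22.72 ≈ 1.459 → |1.459 − 1.414| = 0.045
C: 6.74/4.86 ≈ 1.387 → |1.387 − 1.414| = 0.027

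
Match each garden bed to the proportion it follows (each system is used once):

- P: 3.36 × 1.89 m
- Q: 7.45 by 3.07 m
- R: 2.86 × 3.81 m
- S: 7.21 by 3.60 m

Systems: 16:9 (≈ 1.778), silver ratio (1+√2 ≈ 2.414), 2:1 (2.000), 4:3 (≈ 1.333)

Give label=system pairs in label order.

P=16:9, Q=silver ratio, R=4:3, S=2:1

P = 3.36/1.89 ≈ 1.778 → 16:9 (1.778)
Q = 7.45/3.07 ≈ 2.427 → silver ratio (2.414)
R = 3.81/2.86 ≈ 1.332 → 4:3 (1.333)
S = 7.21/3.60 ≈ 2.003 → 2:1 (2.000)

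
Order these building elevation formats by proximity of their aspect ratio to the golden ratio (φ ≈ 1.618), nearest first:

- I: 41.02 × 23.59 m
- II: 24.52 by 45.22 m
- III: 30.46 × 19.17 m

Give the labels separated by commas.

III, I, II

Ratios: I = 41.02 / 23.59 ≈ 1.739; II = 45.22 / 24.52 ≈ 1.844; III = 30.46 / 19.17 ≈ 1.589.
|Δ from 1.618|: I 0.121; II 0.226; III 0.029.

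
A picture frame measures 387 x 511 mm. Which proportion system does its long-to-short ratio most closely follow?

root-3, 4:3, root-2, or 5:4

511/387 ≈ 1.320. Nearest candidates are 4:3 (1.333, off by 0.013) and 5:4 (1.250, off by 0.070).

4:3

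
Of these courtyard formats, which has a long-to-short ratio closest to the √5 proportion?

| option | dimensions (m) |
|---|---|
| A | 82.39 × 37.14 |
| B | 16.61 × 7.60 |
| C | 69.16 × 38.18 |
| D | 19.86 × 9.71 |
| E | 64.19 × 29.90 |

A

Target root-5 ≈ 2.236.
A: 2.218 (Δ0.018)  B: 2.186 (Δ0.050)  C: 1.811 (Δ0.425)  D: 2.045 (Δ0.191)  E: 2.147 (Δ0.089)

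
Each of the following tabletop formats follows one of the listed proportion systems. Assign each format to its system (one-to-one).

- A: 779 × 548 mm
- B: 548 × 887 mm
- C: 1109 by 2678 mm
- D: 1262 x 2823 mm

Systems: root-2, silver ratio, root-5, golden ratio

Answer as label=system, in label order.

A=root-2, B=golden ratio, C=silver ratio, D=root-5

A = 779/548 ≈ 1.422 → root-2 (1.414)
B = 887/548 ≈ 1.619 → golden ratio (1.618)
C = 2678/1109 ≈ 2.415 → silver ratio (2.414)
D = 2823/1262 ≈ 2.237 → root-5 (2.236)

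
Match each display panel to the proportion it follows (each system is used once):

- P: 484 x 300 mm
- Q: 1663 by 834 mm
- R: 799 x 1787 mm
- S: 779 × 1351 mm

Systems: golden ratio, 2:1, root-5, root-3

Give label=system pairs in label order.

Ratios: P ≈ 1.613; Q ≈ 1.994; R ≈ 2.237; S ≈ 1.734.
Targets: golden ratio ≈ 1.618; 2:1 ≈ 2.000; root-5 ≈ 2.236; root-3 ≈ 1.732.

P=golden ratio, Q=2:1, R=root-5, S=root-3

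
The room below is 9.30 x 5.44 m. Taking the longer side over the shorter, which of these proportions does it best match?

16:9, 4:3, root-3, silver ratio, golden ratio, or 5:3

Ratio = 9.30 / 5.44 ≈ 1.710.
Distances: 16:9 1.778 (Δ 0.068); 4:3 1.333 (Δ 0.377); root-3 1.732 (Δ 0.022); silver ratio 2.414 (Δ 0.704); golden ratio 1.618 (Δ 0.092); 5:3 1.667 (Δ 0.043).

root-3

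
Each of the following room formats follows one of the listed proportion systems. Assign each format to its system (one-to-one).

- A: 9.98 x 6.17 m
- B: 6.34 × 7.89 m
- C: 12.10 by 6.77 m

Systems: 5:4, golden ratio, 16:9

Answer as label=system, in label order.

Ratios: A ≈ 1.618; B ≈ 1.244; C ≈ 1.787.
Targets: 5:4 ≈ 1.250; golden ratio ≈ 1.618; 16:9 ≈ 1.778.

A=golden ratio, B=5:4, C=16:9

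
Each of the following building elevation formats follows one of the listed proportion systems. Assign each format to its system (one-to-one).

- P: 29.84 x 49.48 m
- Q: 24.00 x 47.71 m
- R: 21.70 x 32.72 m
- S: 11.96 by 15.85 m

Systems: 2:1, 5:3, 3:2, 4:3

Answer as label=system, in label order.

P = 49.48/29.84 ≈ 1.658 → 5:3 (1.667)
Q = 47.71/24.00 ≈ 1.988 → 2:1 (2.000)
R = 32.72/21.70 ≈ 1.508 → 3:2 (1.500)
S = 15.85/11.96 ≈ 1.325 → 4:3 (1.333)

P=5:3, Q=2:1, R=3:2, S=4:3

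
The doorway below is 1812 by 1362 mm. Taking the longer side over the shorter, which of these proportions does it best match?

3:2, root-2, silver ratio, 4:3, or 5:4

4:3

Ratio = 1812 / 1362 ≈ 1.330.
Distances: 3:2 1.500 (Δ 0.170); root-2 1.414 (Δ 0.084); silver ratio 2.414 (Δ 1.084); 4:3 1.333 (Δ 0.003); 5:4 1.250 (Δ 0.080).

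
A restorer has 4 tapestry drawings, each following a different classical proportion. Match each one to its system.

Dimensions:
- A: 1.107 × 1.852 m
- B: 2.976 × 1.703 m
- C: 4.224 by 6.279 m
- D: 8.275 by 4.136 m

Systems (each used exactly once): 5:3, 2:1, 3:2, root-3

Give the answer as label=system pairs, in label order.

A=5:3, B=root-3, C=3:2, D=2:1

Ratios: A ≈ 1.673; B ≈ 1.748; C ≈ 1.487; D ≈ 2.001.
Targets: 5:3 ≈ 1.667; 2:1 ≈ 2.000; 3:2 ≈ 1.500; root-3 ≈ 1.732.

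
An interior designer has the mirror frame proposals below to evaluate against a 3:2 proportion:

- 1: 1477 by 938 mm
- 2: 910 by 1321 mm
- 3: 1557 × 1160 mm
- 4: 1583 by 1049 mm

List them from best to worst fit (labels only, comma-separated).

4, 2, 1, 3

Ratios: 1 = 1477 / 938 ≈ 1.575; 2 = 1321 / 910 ≈ 1.452; 3 = 1557 / 1160 ≈ 1.342; 4 = 1583 / 1049 ≈ 1.509.
|Δ from 1.500|: 1 0.075; 2 0.048; 3 0.158; 4 0.009.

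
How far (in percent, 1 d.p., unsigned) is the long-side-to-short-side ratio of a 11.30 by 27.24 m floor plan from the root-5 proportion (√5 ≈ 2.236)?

Ratio = 27.24 / 11.30 ≈ 2.4106.
Ideal root-5 ≈ 2.2361. |2.4106 − 2.2361| / 2.2361 ≈ 7.80% → 7.8%.

7.8%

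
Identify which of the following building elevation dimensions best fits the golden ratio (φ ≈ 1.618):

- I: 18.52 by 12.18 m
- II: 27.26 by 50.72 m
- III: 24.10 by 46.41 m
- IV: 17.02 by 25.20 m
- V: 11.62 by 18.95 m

Ratios (long/short): I ≈ 1.521; II ≈ 1.861; III ≈ 1.926; IV ≈ 1.481; V ≈ 1.631.
golden ratio ≈ 1.618; option V is nearest (Δ 0.013).

V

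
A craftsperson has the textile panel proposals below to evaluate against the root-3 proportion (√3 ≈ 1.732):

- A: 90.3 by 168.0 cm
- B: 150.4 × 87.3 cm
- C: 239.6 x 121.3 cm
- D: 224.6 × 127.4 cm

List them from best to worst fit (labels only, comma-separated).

Ratios: A = 168.0 / 90.3 ≈ 1.860; B = 150.4 / 87.3 ≈ 1.723; C = 239.6 / 121.3 ≈ 1.975; D = 224.6 / 127.4 ≈ 1.763.
|Δ from 1.732|: A 0.128; B 0.009; C 0.243; D 0.031.

B, D, A, C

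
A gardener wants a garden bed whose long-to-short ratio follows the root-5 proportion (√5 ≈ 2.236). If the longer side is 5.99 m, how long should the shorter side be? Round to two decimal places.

2.68 m

root-5 ≈ 2.23607.
Shorter side = 5.99 ÷ 2.23607 ≈ 2.6788 → 2.68 m.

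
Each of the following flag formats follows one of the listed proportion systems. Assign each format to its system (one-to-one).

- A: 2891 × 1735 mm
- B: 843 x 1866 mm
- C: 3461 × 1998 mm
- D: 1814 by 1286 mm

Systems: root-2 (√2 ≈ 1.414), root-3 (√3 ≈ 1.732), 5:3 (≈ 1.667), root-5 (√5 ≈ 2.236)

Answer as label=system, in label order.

Ratios: A ≈ 1.666; B ≈ 2.214; C ≈ 1.732; D ≈ 1.411.
Targets: root-2 ≈ 1.414; root-3 ≈ 1.732; 5:3 ≈ 1.667; root-5 ≈ 2.236.

A=5:3, B=root-5, C=root-3, D=root-2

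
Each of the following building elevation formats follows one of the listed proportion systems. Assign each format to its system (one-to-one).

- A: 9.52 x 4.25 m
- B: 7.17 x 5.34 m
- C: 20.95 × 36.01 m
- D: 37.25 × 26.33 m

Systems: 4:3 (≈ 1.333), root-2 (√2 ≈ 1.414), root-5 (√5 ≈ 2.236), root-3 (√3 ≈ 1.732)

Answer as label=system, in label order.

A=root-5, B=4:3, C=root-3, D=root-2

Ratios: A ≈ 2.240; B ≈ 1.343; C ≈ 1.719; D ≈ 1.415.
Targets: 4:3 ≈ 1.333; root-2 ≈ 1.414; root-5 ≈ 2.236; root-3 ≈ 1.732.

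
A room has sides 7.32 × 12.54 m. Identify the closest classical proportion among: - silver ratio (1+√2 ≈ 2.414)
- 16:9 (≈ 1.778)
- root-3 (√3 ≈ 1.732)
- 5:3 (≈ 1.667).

12.54/7.32 ≈ 1.713. Nearest candidates are root-3 (1.732, off by 0.019) and 5:3 (1.667, off by 0.046).

root-3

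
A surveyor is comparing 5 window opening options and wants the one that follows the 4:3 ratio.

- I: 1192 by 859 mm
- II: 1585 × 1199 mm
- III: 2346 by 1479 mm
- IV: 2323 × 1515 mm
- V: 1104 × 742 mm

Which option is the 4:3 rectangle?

Ratios (long/short): I ≈ 1.388; II ≈ 1.322; III ≈ 1.586; IV ≈ 1.533; V ≈ 1.488.
4:3 ≈ 1.333; option II is nearest (Δ 0.011).

II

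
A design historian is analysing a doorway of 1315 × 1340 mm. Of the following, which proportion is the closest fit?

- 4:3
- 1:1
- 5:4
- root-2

1:1

1340/1315 ≈ 1.019. Nearest candidates are 1:1 (1.000, off by 0.019) and 5:4 (1.250, off by 0.231).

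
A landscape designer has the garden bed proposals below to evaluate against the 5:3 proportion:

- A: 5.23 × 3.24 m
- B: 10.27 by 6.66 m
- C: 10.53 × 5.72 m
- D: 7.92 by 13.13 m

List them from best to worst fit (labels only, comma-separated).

A: 5.23/3.24 ≈ 1.614 → |1.614 − 1.667| = 0.053
B: 10.27/6.66 ≈ 1.542 → |1.542 − 1.667| = 0.125
C: 10.53/5.72 ≈ 1.841 → |1.841 − 1.667| = 0.174
D: 13.13/7.92 ≈ 1.658 → |1.658 − 1.667| = 0.009

D, A, B, C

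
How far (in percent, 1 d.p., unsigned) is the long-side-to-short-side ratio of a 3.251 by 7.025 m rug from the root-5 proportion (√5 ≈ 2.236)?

Ratio = 7.025 / 3.251 ≈ 2.1609.
Ideal root-5 ≈ 2.2361. |2.1609 − 2.2361| / 2.2361 ≈ 3.36% → 3.4%.

3.4%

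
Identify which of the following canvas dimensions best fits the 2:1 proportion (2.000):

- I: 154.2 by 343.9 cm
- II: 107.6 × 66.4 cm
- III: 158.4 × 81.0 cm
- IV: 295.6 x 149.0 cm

Target 2:1 ≈ 2.000.
I: 2.230 (Δ0.230)  II: 1.620 (Δ0.380)  III: 1.956 (Δ0.044)  IV: 1.984 (Δ0.016)

IV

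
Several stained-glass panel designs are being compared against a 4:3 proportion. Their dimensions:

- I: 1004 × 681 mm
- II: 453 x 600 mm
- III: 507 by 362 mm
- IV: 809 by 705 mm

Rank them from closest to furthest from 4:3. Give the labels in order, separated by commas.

II, III, I, IV

Ratios: I = 1004 / 681 ≈ 1.474; II = 600 / 453 ≈ 1.325; III = 507 / 362 ≈ 1.401; IV = 809 / 705 ≈ 1.148.
|Δ from 1.333|: I 0.141; II 0.008; III 0.068; IV 0.185.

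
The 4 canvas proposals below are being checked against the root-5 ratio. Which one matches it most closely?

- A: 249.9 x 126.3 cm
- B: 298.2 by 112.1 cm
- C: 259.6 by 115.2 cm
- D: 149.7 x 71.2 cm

C

Ratios (long/short): A ≈ 1.979; B ≈ 2.660; C ≈ 2.253; D ≈ 2.103.
root-5 ≈ 2.236; option C is nearest (Δ 0.017).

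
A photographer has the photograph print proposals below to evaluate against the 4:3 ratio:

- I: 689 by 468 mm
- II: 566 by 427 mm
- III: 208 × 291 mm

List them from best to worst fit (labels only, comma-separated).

II, III, I

I: 689/468 ≈ 1.472 → |1.472 − 1.333| = 0.139
II: 566/427 ≈ 1.326 → |1.326 − 1.333| = 0.007
III: 291/208 ≈ 1.399 → |1.399 − 1.333| = 0.066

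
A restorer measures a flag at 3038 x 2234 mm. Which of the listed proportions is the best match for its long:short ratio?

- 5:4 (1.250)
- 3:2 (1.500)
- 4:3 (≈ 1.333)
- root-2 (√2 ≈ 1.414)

4:3

3038/2234 ≈ 1.360. Nearest candidates are 4:3 (1.333, off by 0.027) and root-2 (1.414, off by 0.054).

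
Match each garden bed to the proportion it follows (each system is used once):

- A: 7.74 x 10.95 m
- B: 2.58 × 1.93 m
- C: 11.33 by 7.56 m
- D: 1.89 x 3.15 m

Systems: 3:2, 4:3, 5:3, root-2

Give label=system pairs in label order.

Ratios: A ≈ 1.415; B ≈ 1.337; C ≈ 1.499; D ≈ 1.667.
Targets: 3:2 ≈ 1.500; 4:3 ≈ 1.333; 5:3 ≈ 1.667; root-2 ≈ 1.414.

A=root-2, B=4:3, C=3:2, D=5:3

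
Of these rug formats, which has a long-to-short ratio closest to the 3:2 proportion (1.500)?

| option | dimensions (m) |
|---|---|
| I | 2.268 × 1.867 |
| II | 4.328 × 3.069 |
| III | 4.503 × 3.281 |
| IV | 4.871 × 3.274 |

IV

Target 3:2 ≈ 1.500.
I: 1.215 (Δ0.285)  II: 1.410 (Δ0.090)  III: 1.372 (Δ0.128)  IV: 1.488 (Δ0.012)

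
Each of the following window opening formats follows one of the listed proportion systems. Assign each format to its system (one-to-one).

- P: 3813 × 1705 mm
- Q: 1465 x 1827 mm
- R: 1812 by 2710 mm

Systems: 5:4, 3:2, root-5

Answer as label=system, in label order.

P = 3813/1705 ≈ 2.236 → root-5 (2.236)
Q = 1827/1465 ≈ 1.247 → 5:4 (1.250)
R = 2710/1812 ≈ 1.496 → 3:2 (1.500)

P=root-5, Q=5:4, R=3:2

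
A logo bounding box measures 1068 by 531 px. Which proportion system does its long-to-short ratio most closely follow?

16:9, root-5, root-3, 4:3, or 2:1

1068/531 ≈ 2.011. Nearest candidates are 2:1 (2.000, off by 0.011) and root-5 (2.236, off by 0.225).

2:1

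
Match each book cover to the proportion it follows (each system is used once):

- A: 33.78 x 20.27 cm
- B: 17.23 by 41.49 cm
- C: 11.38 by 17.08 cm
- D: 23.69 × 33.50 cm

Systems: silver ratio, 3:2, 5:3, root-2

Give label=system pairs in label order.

A=5:3, B=silver ratio, C=3:2, D=root-2

A = 33.78/20.27 ≈ 1.667 → 5:3 (1.667)
B = 41.49/17.23 ≈ 2.408 → silver ratio (2.414)
C = 17.08/11.38 ≈ 1.501 → 3:2 (1.500)
D = 33.50/23.69 ≈ 1.414 → root-2 (1.414)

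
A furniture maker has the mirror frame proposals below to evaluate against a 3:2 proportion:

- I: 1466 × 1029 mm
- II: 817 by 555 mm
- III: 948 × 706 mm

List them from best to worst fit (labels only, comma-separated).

II, I, III

I: 1466/1029 ≈ 1.425 → |1.425 − 1.500| = 0.075
II: 817/555 ≈ 1.472 → |1.472 − 1.500| = 0.028
III: 948/706 ≈ 1.343 → |1.343 − 1.500| = 0.157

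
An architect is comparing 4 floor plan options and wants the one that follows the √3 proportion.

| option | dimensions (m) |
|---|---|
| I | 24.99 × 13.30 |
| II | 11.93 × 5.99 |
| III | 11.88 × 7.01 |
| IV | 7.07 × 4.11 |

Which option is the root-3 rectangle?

Target root-3 ≈ 1.732.
I: 1.879 (Δ0.147)  II: 1.992 (Δ0.260)  III: 1.695 (Δ0.037)  IV: 1.720 (Δ0.012)

IV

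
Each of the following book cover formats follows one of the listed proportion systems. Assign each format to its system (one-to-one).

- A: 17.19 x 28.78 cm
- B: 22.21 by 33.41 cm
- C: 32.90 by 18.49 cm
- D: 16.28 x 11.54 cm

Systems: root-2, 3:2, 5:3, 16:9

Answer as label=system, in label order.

Ratios: A ≈ 1.674; B ≈ 1.504; C ≈ 1.779; D ≈ 1.411.
Targets: root-2 ≈ 1.414; 3:2 ≈ 1.500; 5:3 ≈ 1.667; 16:9 ≈ 1.778.

A=5:3, B=3:2, C=16:9, D=root-2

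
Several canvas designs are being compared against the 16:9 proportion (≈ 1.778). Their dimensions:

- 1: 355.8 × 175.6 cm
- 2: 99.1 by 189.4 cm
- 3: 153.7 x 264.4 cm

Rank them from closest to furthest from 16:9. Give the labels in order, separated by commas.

1: 355.8/175.6 ≈ 2.026 → |2.026 − 1.778| = 0.248
2: 189.4/99.1 ≈ 1.911 → |1.911 − 1.778| = 0.133
3: 264.4/153.7 ≈ 1.720 → |1.720 − 1.778| = 0.058

3, 2, 1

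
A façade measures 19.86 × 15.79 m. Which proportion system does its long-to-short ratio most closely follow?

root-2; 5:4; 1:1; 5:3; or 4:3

5:4

Ratio = 19.86 / 15.79 ≈ 1.258.
Distances: root-2 1.414 (Δ 0.156); 5:4 1.250 (Δ 0.008); 1:1 1.000 (Δ 0.258); 5:3 1.667 (Δ 0.409); 4:3 1.333 (Δ 0.075).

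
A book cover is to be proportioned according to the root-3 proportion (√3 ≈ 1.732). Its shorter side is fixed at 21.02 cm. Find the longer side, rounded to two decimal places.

36.41 cm

root-3 ≈ 1.73205.
Longer side = 21.02 × 1.73205 ≈ 36.4077 → 36.41 cm.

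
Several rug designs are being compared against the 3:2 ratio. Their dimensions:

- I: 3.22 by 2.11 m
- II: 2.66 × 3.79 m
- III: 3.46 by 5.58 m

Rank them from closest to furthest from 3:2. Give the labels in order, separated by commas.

Ratios: I = 3.22 / 2.11 ≈ 1.526; II = 3.79 / 2.66 ≈ 1.425; III = 5.58 / 3.46 ≈ 1.613.
|Δ from 1.500|: I 0.026; II 0.075; III 0.113.

I, II, III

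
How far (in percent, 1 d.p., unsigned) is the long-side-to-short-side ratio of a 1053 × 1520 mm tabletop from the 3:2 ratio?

Ratio = 1520 / 1053 ≈ 1.4435.
Ideal 3:2 = 1.5000. |1.4435 − 1.5000| / 1.5000 ≈ 3.77% → 3.8%.

3.8%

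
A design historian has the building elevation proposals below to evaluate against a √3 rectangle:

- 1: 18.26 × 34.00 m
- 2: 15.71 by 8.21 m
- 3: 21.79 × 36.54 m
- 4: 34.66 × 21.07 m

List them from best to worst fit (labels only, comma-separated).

3, 4, 1, 2

Ratios: 1 = 34.00 / 18.26 ≈ 1.862; 2 = 15.71 / 8.21 ≈ 1.914; 3 = 36.54 / 21.79 ≈ 1.677; 4 = 34.66 / 21.07 ≈ 1.645.
|Δ from 1.732|: 1 0.130; 2 0.182; 3 0.055; 4 0.087.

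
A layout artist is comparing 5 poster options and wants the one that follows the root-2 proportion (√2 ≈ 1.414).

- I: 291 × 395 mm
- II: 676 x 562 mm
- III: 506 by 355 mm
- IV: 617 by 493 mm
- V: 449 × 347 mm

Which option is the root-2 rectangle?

III

Ratios (long/short): I ≈ 1.357; II ≈ 1.203; III ≈ 1.425; IV ≈ 1.252; V ≈ 1.294.
root-2 ≈ 1.414; option III is nearest (Δ 0.011).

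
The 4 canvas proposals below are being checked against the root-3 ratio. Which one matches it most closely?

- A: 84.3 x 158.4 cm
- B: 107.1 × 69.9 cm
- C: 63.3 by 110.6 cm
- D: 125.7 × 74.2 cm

Target root-3 ≈ 1.732.
A: 1.879 (Δ0.147)  B: 1.532 (Δ0.200)  C: 1.747 (Δ0.015)  D: 1.694 (Δ0.038)

C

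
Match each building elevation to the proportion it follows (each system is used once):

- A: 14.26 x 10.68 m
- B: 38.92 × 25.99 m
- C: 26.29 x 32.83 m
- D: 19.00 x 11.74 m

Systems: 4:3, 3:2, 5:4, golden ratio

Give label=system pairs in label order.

A=4:3, B=3:2, C=5:4, D=golden ratio

Ratios: A ≈ 1.335; B ≈ 1.497; C ≈ 1.249; D ≈ 1.618.
Targets: 4:3 ≈ 1.333; 3:2 ≈ 1.500; 5:4 ≈ 1.250; golden ratio ≈ 1.618.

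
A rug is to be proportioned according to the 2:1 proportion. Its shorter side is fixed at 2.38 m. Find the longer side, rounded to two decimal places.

4.76 m

2:1 = 2.00000.
Longer side = 2.38 × 2.00000 ≈ 4.7600 → 4.76 m.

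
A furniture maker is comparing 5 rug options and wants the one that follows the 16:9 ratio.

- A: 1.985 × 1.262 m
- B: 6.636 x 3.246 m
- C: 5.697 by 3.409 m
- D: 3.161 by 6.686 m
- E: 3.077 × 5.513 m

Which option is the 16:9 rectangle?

E

Target 16:9 ≈ 1.778.
A: 1.573 (Δ0.205)  B: 2.044 (Δ0.266)  C: 1.671 (Δ0.107)  D: 2.115 (Δ0.337)  E: 1.792 (Δ0.014)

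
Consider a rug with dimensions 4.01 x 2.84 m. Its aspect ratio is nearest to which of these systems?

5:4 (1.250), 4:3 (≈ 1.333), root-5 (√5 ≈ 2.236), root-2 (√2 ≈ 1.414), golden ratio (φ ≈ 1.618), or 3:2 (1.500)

root-2

Ratio = 4.01 / 2.84 ≈ 1.412.
Distances: 5:4 1.250 (Δ 0.162); 4:3 1.333 (Δ 0.079); root-5 2.236 (Δ 0.824); root-2 1.414 (Δ 0.002); golden ratio 1.618 (Δ 0.206); 3:2 1.500 (Δ 0.088).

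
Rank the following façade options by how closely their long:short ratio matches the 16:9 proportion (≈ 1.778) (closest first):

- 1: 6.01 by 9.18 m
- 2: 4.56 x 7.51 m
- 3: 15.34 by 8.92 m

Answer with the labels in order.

3, 2, 1

Ratios: 1 = 9.18 / 6.01 ≈ 1.527; 2 = 7.51 / 4.56 ≈ 1.647; 3 = 15.34 / 8.92 ≈ 1.720.
|Δ from 1.778|: 1 0.251; 2 0.131; 3 0.058.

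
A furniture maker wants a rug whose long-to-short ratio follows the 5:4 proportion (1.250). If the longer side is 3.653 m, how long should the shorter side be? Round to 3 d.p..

2.922 m

5:4 = 1.25000.
Shorter side = 3.653 ÷ 1.25000 ≈ 2.92240 → 2.922 m.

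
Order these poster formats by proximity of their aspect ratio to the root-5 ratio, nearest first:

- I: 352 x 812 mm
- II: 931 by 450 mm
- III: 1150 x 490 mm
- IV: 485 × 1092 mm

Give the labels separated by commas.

IV, I, III, II

Ratios: I = 812 / 352 ≈ 2.307; II = 931 / 450 ≈ 2.069; III = 1150 / 490 ≈ 2.347; IV = 1092 / 485 ≈ 2.252.
|Δ from 2.236|: I 0.071; II 0.167; III 0.111; IV 0.016.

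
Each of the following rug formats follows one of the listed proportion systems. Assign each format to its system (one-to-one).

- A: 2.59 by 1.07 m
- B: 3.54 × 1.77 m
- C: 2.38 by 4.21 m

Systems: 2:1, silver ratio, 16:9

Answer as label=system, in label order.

A=silver ratio, B=2:1, C=16:9

Ratios: A ≈ 2.421; B ≈ 2.000; C ≈ 1.769.
Targets: 2:1 ≈ 2.000; silver ratio ≈ 2.414; 16:9 ≈ 1.778.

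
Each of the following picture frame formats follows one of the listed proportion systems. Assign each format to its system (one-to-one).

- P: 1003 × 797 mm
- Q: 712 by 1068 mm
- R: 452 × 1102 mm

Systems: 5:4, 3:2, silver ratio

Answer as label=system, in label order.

P = 1003/797 ≈ 1.258 → 5:4 (1.250)
Q = 1068/712 ≈ 1.500 → 3:2 (1.500)
R = 1102/452 ≈ 2.438 → silver ratio (2.414)

P=5:4, Q=3:2, R=silver ratio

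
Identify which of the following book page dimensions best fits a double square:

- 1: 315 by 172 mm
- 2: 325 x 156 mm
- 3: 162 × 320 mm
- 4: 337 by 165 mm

Target 2:1 ≈ 2.000.
1: 1.831 (Δ0.169)  2: 2.083 (Δ0.083)  3: 1.975 (Δ0.025)  4: 2.042 (Δ0.042)

3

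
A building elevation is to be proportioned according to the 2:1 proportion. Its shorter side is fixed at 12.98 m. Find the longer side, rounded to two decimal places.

25.96 m

2:1 = 2.00000.
Longer side = 12.98 × 2.00000 ≈ 25.9600 → 25.96 m.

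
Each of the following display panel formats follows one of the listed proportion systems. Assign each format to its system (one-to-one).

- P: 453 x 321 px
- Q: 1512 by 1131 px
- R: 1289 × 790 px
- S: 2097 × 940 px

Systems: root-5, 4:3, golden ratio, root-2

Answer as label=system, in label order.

P=root-2, Q=4:3, R=golden ratio, S=root-5

P = 453/321 ≈ 1.411 → root-2 (1.414)
Q = 1512/1131 ≈ 1.337 → 4:3 (1.333)
R = 1289/790 ≈ 1.632 → golden ratio (1.618)
S = 2097/940 ≈ 2.231 → root-5 (2.236)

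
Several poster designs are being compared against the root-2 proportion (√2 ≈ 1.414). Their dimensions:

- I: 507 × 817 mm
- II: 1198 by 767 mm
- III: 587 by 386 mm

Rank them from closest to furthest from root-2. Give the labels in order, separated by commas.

III, II, I

I: 817/507 ≈ 1.611 → |1.611 − 1.414| = 0.197
II: 1198/767 ≈ 1.562 → |1.562 − 1.414| = 0.148
III: 587/386 ≈ 1.521 → |1.521 − 1.414| = 0.107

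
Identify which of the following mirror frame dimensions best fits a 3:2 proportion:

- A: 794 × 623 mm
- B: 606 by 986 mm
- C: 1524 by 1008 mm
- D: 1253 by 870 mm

C

Ratios (long/short): A ≈ 1.274; B ≈ 1.627; C ≈ 1.512; D ≈ 1.440.
3:2 ≈ 1.500; option C is nearest (Δ 0.012).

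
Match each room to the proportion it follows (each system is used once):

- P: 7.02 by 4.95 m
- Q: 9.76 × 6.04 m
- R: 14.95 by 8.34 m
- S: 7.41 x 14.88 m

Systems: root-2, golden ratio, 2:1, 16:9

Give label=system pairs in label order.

P=root-2, Q=golden ratio, R=16:9, S=2:1

Ratios: P ≈ 1.418; Q ≈ 1.616; R ≈ 1.793; S ≈ 2.008.
Targets: root-2 ≈ 1.414; golden ratio ≈ 1.618; 2:1 ≈ 2.000; 16:9 ≈ 1.778.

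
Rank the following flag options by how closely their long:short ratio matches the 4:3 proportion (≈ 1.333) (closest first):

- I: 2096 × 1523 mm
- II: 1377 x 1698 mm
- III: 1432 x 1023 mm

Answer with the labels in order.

I, III, II

Ratios: I = 2096 / 1523 ≈ 1.376; II = 1698 / 1377 ≈ 1.233; III = 1432 / 1023 ≈ 1.400.
|Δ from 1.333|: I 0.043; II 0.100; III 0.067.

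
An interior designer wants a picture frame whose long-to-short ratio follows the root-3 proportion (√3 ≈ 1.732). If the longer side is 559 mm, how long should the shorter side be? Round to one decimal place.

322.7 mm

root-3 ≈ 1.73205.
Shorter side = 559 ÷ 1.73205 ≈ 322.739 → 322.7 mm.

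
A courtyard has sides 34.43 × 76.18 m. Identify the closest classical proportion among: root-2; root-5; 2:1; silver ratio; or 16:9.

root-5

76.18/34.43 ≈ 2.213. Nearest candidates are root-5 (2.236, off by 0.023) and silver ratio (2.414, off by 0.201).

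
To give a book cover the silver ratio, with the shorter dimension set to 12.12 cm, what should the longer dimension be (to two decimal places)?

29.26 cm

silver ratio ≈ 2.41421.
Longer side = 12.12 × 2.41421 ≈ 29.2602 → 29.26 cm.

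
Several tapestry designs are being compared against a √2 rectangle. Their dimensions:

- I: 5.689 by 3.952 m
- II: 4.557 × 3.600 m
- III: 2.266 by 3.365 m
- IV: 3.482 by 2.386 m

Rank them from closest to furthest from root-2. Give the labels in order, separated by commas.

I: 5.689/3.952 ≈ 1.440 → |1.440 − 1.414| = 0.026
II: 4.557/3.600 ≈ 1.266 → |1.266 − 1.414| = 0.148
III: 3.365/2.266 ≈ 1.485 → |1.485 − 1.414| = 0.071
IV: 3.482/2.386 ≈ 1.459 → |1.459 − 1.414| = 0.045

I, IV, III, II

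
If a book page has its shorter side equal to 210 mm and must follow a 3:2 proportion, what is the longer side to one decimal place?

315.0 mm

3:2 = 1.50000.
Longer side = 210 × 1.50000 ≈ 315.000 → 315.0 mm.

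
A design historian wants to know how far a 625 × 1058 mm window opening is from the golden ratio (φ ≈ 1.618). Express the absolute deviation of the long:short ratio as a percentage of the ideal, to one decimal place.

Ratio = 1058 / 625 ≈ 1.6928.
Ideal golden ratio ≈ 1.6180. |1.6928 − 1.6180| / 1.6180 ≈ 4.62% → 4.6%.

4.6%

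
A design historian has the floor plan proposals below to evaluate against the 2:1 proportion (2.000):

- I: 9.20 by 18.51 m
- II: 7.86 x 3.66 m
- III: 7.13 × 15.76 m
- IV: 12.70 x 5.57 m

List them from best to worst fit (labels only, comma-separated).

Ratios: I = 18.51 / 9.20 ≈ 2.012; II = 7.86 / 3.66 ≈ 2.148; III = 15.76 / 7.13 ≈ 2.210; IV = 12.70 / 5.57 ≈ 2.280.
|Δ from 2.000|: I 0.012; II 0.148; III 0.210; IV 0.280.

I, II, III, IV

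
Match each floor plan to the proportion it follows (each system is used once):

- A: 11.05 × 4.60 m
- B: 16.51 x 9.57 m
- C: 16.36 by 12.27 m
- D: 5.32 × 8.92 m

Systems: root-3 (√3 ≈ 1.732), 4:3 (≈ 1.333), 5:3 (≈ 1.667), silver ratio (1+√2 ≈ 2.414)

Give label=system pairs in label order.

A=silver ratio, B=root-3, C=4:3, D=5:3

Ratios: A ≈ 2.402; B ≈ 1.725; C ≈ 1.333; D ≈ 1.677.
Targets: root-3 ≈ 1.732; 4:3 ≈ 1.333; 5:3 ≈ 1.667; silver ratio ≈ 2.414.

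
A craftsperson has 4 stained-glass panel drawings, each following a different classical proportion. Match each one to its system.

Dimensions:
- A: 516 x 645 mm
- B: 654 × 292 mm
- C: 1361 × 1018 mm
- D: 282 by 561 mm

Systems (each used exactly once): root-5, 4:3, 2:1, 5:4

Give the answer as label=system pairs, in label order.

Ratios: A ≈ 1.250; B ≈ 2.240; C ≈ 1.337; D ≈ 1.989.
Targets: root-5 ≈ 2.236; 4:3 ≈ 1.333; 2:1 ≈ 2.000; 5:4 ≈ 1.250.

A=5:4, B=root-5, C=4:3, D=2:1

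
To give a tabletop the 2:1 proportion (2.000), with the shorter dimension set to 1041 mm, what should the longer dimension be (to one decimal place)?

2082.0 mm

2:1 = 2.00000.
Longer side = 1041 × 2.00000 ≈ 2082.000 → 2082.0 mm.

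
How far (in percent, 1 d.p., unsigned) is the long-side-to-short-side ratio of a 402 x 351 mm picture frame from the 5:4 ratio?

8.4%

Ratio = 402 / 351 ≈ 1.1453.
Ideal 5:4 = 1.2500. |1.1453 − 1.2500| / 1.2500 ≈ 8.38% → 8.4%.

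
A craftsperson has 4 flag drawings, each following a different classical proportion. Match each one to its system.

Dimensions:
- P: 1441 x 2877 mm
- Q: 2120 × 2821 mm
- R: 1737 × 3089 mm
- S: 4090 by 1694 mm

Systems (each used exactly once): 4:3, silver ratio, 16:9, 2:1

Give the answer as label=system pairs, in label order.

P=2:1, Q=4:3, R=16:9, S=silver ratio

Ratios: P ≈ 1.997; Q ≈ 1.331; R ≈ 1.778; S ≈ 2.414.
Targets: 4:3 ≈ 1.333; silver ratio ≈ 2.414; 16:9 ≈ 1.778; 2:1 ≈ 2.000.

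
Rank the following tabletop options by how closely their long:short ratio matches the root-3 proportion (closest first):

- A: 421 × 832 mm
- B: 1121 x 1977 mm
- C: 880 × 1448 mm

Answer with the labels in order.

A: 832/421 ≈ 1.976 → |1.976 − 1.732| = 0.244
B: 1977/1121 ≈ 1.764 → |1.764 − 1.732| = 0.032
C: 1448/880 ≈ 1.645 → |1.645 − 1.732| = 0.087

B, C, A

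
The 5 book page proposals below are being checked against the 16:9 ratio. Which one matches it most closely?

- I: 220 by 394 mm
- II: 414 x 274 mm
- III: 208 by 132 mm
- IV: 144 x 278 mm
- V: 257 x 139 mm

I

Ratios (long/short): I ≈ 1.791; II ≈ 1.511; III ≈ 1.576; IV ≈ 1.931; V ≈ 1.849.
16:9 ≈ 1.778; option I is nearest (Δ 0.013).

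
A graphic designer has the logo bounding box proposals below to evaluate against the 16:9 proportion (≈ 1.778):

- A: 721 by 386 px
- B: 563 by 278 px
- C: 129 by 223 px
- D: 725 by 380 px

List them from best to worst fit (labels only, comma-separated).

Ratios: A = 721 / 386 ≈ 1.868; B = 563 / 278 ≈ 2.025; C = 223 / 129 ≈ 1.729; D = 725 / 380 ≈ 1.908.
|Δ from 1.778|: A 0.090; B 0.247; C 0.049; D 0.130.

C, A, D, B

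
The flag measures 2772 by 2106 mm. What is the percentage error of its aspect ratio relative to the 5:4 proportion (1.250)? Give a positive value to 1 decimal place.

Ratio = 2772 / 2106 ≈ 1.3162.
Ideal 5:4 = 1.2500. |1.3162 − 1.2500| / 1.2500 ≈ 5.30% → 5.3%.

5.3%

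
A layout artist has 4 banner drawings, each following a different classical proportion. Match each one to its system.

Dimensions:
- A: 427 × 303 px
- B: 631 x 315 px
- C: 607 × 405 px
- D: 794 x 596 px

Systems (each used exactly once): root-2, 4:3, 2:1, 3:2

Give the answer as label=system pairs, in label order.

Ratios: A ≈ 1.409; B ≈ 2.003; C ≈ 1.499; D ≈ 1.332.
Targets: root-2 ≈ 1.414; 4:3 ≈ 1.333; 2:1 ≈ 2.000; 3:2 ≈ 1.500.

A=root-2, B=2:1, C=3:2, D=4:3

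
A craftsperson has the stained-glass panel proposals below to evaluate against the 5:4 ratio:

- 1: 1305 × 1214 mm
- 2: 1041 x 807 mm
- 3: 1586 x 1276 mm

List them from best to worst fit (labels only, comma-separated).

3, 2, 1

Ratios: 1 = 1305 / 1214 ≈ 1.075; 2 = 1041 / 807 ≈ 1.290; 3 = 1586 / 1276 ≈ 1.243.
|Δ from 1.250|: 1 0.175; 2 0.040; 3 0.007.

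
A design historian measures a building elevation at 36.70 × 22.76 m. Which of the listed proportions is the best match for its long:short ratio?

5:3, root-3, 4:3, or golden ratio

Ratio = 36.70 / 22.76 ≈ 1.612.
Distances: 5:3 1.667 (Δ 0.055); root-3 1.732 (Δ 0.120); 4:3 1.333 (Δ 0.279); golden ratio 1.618 (Δ 0.006).

golden ratio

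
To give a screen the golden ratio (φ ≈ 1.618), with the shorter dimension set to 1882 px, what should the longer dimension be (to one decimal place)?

3045.1 px

golden ratio ≈ 1.61803.
Longer side = 1882 × 1.61803 ≈ 3045.132 → 3045.1 px.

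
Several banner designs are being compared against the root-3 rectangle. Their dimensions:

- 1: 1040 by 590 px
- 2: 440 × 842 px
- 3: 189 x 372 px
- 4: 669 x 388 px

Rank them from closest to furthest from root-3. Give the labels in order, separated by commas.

Ratios: 1 = 1040 / 590 ≈ 1.763; 2 = 842 / 440 ≈ 1.914; 3 = 372 / 189 ≈ 1.968; 4 = 669 / 388 ≈ 1.724.
|Δ from 1.732|: 1 0.031; 2 0.182; 3 0.236; 4 0.008.

4, 1, 2, 3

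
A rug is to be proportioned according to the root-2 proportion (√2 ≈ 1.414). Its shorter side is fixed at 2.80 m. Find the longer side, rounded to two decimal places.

3.96 m

root-2 ≈ 1.41421.
Longer side = 2.80 × 1.41421 ≈ 3.9598 → 3.96 m.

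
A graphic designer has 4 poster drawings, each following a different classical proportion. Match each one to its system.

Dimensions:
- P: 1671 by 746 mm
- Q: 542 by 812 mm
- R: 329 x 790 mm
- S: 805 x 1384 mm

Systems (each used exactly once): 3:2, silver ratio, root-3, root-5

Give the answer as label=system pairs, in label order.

P=root-5, Q=3:2, R=silver ratio, S=root-3

Ratios: P ≈ 2.240; Q ≈ 1.498; R ≈ 2.401; S ≈ 1.719.
Targets: 3:2 ≈ 1.500; silver ratio ≈ 2.414; root-3 ≈ 1.732; root-5 ≈ 2.236.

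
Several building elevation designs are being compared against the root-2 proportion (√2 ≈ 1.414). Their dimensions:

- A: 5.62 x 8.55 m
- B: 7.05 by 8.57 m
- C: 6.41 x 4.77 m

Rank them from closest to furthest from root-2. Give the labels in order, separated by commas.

C, A, B

Ratios: A = 8.55 / 5.62 ≈ 1.521; B = 8.57 / 7.05 ≈ 1.216; C = 6.41 / 4.77 ≈ 1.344.
|Δ from 1.414|: A 0.107; B 0.198; C 0.070.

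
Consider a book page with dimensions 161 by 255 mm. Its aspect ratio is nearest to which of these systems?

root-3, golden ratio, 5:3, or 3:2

Ratio = 255 / 161 ≈ 1.584.
Distances: root-3 1.732 (Δ 0.148); golden ratio 1.618 (Δ 0.034); 5:3 1.667 (Δ 0.083); 3:2 1.500 (Δ 0.084).

golden ratio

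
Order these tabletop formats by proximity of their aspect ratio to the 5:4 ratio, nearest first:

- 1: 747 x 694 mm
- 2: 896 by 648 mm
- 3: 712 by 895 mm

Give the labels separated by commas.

1: 747/694 ≈ 1.076 → |1.076 − 1.250| = 0.174
2: 896/648 ≈ 1.383 → |1.383 − 1.250| = 0.133
3: 895/712 ≈ 1.257 → |1.257 − 1.250| = 0.007

3, 2, 1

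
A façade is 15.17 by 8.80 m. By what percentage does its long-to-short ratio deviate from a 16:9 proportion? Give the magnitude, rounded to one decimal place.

Ratio = 15.17 / 8.80 ≈ 1.7239.
Ideal 16:9 ≈ 1.7778. |1.7239 − 1.7778| / 1.7778 ≈ 3.03% → 3.0%.

3.0%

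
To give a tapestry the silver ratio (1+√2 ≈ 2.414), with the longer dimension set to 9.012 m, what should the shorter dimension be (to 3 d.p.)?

silver ratio ≈ 2.41421.
Shorter side = 9.012 ÷ 2.41421 ≈ 3.73290 → 3.733 m.

3.733 m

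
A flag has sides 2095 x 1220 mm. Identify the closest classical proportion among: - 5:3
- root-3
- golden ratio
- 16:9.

2095/1220 ≈ 1.717. Nearest candidates are root-3 (1.732, off by 0.015) and 5:3 (1.667, off by 0.050).

root-3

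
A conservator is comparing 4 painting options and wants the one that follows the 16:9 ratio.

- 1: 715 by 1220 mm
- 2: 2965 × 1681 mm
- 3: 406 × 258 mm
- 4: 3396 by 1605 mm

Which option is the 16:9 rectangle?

2

Ratios (long/short): 1 ≈ 1.706; 2 ≈ 1.764; 3 ≈ 1.574; 4 ≈ 2.116.
16:9 ≈ 1.778; option 2 is nearest (Δ 0.014).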